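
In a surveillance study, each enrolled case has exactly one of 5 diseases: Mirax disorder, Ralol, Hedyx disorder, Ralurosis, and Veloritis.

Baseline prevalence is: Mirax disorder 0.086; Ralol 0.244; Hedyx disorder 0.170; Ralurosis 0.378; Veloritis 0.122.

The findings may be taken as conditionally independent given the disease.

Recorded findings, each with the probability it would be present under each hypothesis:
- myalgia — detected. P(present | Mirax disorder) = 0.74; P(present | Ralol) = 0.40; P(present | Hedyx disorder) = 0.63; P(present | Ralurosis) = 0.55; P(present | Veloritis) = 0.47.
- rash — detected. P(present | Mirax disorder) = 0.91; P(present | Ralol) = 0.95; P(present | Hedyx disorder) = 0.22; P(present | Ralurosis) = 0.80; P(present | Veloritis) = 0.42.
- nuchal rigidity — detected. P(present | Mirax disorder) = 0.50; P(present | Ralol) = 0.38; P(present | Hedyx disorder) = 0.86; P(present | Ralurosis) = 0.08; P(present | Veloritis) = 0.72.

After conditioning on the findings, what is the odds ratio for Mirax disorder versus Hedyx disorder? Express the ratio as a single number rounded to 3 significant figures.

1.43

Posterior odds equal prior odds times the likelihood ratio; only the two competing hypotheses matter.
  Mirax disorder: 0.086 × 0.74 × 0.91 × 0.50 = 0.028956
  Hedyx disorder: 0.170 × 0.63 × 0.22 × 0.86 = 0.020263
Posterior odds = 0.028956 / 0.020263 ≈ 1.43.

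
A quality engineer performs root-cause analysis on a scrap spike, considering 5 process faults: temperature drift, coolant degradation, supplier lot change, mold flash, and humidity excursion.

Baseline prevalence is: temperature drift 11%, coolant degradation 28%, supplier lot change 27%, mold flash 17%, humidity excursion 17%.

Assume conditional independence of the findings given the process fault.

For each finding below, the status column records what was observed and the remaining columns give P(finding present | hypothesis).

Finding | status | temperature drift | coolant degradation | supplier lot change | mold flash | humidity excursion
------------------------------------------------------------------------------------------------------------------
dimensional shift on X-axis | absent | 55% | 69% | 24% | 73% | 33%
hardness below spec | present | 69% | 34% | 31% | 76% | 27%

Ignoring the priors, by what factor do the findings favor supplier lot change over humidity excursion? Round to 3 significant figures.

Take the product of per-finding likelihoods under each hypothesis (using 1 − P(present | H) for each absent finding), then divide.
  supplier lot change: (1 − 0.24) × 0.31 = 0.2356
  humidity excursion: (1 − 0.33) × 0.27 = 0.1809
Bayes factor = 0.2356 / 0.1809 ≈ 1.30

1.30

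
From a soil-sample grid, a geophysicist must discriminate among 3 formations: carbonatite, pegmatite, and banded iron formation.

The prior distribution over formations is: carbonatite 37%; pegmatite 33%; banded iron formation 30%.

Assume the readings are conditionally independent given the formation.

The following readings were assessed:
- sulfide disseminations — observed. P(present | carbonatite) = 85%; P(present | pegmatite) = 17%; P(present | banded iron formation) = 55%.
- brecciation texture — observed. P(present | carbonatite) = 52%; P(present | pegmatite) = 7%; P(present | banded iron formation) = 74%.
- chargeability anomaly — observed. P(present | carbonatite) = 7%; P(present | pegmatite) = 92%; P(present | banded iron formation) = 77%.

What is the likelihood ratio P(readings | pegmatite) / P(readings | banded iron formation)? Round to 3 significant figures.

Joint likelihood of the reading pattern under each hypothesis:
  pegmatite: 0.17 × 0.07 × 0.92 = 0.010948
  banded iron formation: 0.55 × 0.74 × 0.77 = 0.31339
Bayes factor = 0.010948 / 0.31339 ≈ 0.0349

0.0349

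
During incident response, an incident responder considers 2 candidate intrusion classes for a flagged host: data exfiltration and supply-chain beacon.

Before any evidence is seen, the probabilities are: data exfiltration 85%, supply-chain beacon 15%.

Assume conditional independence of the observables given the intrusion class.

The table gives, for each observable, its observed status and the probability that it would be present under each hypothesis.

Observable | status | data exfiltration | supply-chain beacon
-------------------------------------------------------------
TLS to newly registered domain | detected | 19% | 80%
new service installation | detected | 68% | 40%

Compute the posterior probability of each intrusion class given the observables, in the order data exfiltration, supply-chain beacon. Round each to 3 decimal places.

For each hypothesis, the unnormalized posterior weight is prior × product of the observable likelihoods:
  data exfiltration: 0.85 × 0.19 × 0.68 = 0.10982
  supply-chain beacon: 0.15 × 0.80 × 0.40 = 0.048
The unnormalized weights sum to 0.15782.
P(data exfiltration | evidence) = 0.10982 / 0.15782 ≈ 0.696
P(supply-chain beacon | evidence) = 0.048 / 0.15782 ≈ 0.304

0.696, 0.304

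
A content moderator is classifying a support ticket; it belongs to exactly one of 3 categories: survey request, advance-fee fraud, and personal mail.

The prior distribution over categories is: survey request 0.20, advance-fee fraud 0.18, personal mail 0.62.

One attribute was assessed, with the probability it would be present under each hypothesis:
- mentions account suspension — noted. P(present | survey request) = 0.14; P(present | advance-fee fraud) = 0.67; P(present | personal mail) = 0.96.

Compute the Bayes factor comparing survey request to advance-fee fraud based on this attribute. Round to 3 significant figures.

The Bayes factor is the ratio of the two likelihoods.
  survey request: 0.14
  advance-fee fraud: 0.67
Bayes factor = 0.14 / 0.67 ≈ 0.209

0.209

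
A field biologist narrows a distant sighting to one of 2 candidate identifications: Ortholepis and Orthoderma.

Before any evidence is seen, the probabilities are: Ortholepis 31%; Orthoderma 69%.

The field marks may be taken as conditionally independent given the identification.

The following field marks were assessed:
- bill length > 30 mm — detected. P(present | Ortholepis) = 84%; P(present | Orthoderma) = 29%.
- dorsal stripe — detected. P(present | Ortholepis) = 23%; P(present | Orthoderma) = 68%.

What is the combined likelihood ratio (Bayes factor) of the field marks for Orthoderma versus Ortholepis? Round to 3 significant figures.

The Bayes factor is the ratio of the joint likelihoods of the field mark pattern under the two hypotheses.
  Orthoderma: 0.29 × 0.68 = 0.1972
  Ortholepis: 0.84 × 0.23 = 0.1932
Bayes factor = 0.1972 / 0.1932 ≈ 1.02

1.02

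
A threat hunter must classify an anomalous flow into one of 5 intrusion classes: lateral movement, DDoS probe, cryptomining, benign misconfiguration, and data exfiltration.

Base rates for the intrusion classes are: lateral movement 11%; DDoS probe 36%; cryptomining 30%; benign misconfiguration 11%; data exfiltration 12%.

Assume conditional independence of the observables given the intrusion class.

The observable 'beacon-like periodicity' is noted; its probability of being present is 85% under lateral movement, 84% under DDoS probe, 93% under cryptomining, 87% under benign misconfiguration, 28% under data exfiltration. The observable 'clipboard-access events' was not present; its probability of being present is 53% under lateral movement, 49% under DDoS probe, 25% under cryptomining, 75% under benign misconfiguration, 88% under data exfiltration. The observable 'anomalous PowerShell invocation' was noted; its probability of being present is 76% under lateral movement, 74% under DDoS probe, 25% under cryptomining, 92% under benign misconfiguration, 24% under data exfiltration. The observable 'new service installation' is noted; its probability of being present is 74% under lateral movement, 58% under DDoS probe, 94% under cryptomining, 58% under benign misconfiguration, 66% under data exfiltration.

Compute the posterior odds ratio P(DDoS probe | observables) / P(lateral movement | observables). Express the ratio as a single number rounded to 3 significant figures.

Unnormalized posterior weight (prior times the observable likelihoods) for each of the two hypotheses (using 1 − P(present | H) for each absent observable):
  DDoS probe: 0.36 × 0.84 × (1 − 0.49) × 0.74 × 0.58 = 0.066193
  lateral movement: 0.11 × 0.85 × (1 − 0.53) × 0.76 × 0.74 = 0.024715
Odds(DDoS probe : lateral movement) = 0.066193 / 0.024715 ≈ 2.68.

2.68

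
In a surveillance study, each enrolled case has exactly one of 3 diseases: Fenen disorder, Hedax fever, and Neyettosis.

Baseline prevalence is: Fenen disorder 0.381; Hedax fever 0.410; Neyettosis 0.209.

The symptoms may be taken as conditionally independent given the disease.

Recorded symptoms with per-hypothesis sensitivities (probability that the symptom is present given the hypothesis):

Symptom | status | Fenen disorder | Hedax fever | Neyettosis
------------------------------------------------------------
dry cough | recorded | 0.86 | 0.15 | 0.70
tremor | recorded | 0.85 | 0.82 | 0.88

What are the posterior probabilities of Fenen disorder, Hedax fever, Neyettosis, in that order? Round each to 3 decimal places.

By Bayes' rule with conditional independence, the unnormalized weight for each hypothesis is prior × ∏ likelihoods:
  Fenen disorder: 0.381 × 0.86 × 0.85 = 0.27851
  Hedax fever: 0.410 × 0.15 × 0.82 = 0.05043
  Neyettosis: 0.209 × 0.70 × 0.88 = 0.12874
Marginal likelihood of the evidence = 0.45769.
P(Fenen disorder | evidence) = 0.27851 / 0.45769 ≈ 0.609
P(Hedax fever | evidence) = 0.05043 / 0.45769 ≈ 0.110
P(Neyettosis | evidence) = 0.12874 / 0.45769 ≈ 0.281

0.609, 0.110, 0.281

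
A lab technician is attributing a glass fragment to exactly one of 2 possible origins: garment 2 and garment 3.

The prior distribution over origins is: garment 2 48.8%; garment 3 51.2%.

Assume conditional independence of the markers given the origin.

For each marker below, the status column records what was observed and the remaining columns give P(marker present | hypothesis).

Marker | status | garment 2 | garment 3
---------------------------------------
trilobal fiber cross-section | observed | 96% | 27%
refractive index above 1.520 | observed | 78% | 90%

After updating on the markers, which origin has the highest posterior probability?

For each hypothesis, the unnormalized posterior weight is prior × product of the marker likelihoods:
  garment 2: 0.488 × 0.96 × 0.78 = 0.36541
  garment 3: 0.512 × 0.27 × 0.90 = 0.12442
Normalizing constant Z = 0.36541 + 0.12442 = 0.48983.
P(garment 2 | evidence) ≈ 0.36541 / 0.48983 ≈ 0.746
P(garment 3 | evidence) ≈ 0.12442 / 0.48983 ≈ 0.254
The largest is 0.746, so garment 2 is most probable.

garment 2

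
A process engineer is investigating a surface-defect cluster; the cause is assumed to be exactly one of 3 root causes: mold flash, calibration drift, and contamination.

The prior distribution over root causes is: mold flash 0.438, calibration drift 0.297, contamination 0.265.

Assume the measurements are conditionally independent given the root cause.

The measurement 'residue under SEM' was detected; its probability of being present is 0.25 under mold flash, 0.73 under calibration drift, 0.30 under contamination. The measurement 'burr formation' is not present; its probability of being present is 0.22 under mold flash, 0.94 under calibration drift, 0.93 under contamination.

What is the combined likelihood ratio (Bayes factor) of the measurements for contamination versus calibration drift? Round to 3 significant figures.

The Bayes factor is the ratio of the joint likelihoods of the measurement pattern under the two hypotheses (using 1 − P(present | H) for each absent measurement).
  contamination: 0.30 × (1 − 0.93) = 0.021
  calibration drift: 0.73 × (1 − 0.94) = 0.0438
Bayes factor = 0.021 / 0.0438 ≈ 0.479

0.479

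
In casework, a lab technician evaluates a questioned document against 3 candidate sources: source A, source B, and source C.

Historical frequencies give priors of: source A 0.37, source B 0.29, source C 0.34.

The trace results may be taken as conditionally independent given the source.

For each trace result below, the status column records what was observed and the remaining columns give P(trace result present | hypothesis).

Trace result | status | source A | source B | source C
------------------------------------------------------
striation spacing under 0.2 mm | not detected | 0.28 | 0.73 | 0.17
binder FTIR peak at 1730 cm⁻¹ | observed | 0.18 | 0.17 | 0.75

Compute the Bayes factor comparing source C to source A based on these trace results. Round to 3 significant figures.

Take the product of per-trace result likelihoods under each hypothesis (using 1 − P(present | H) for each absent trace result), then divide.
  source C: (1 − 0.17) × 0.75 = 0.6225
  source A: (1 − 0.28) × 0.18 = 0.1296
Bayes factor = 0.6225 / 0.1296 ≈ 4.80

4.80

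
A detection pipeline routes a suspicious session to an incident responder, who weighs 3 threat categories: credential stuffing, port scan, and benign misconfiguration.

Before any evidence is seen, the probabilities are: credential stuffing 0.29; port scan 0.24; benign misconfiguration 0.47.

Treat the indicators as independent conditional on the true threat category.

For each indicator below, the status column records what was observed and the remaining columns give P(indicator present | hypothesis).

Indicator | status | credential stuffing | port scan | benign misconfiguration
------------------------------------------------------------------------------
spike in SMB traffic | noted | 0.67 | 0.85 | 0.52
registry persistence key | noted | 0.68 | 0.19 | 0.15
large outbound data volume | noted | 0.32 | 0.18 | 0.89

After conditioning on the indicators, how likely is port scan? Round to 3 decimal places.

0.085

By Bayes' rule with conditional independence, the unnormalized weight for each hypothesis is prior × ∏ likelihoods:
  credential stuffing: 0.29 × 0.67 × 0.68 × 0.32 = 0.04228
  port scan: 0.24 × 0.85 × 0.19 × 0.18 = 0.0069768
  benign misconfiguration: 0.47 × 0.52 × 0.15 × 0.89 = 0.032627
The unnormalized weights sum to 0.081884.
P(port scan | evidence) = 0.0069768 / 0.081884 ≈ 0.085.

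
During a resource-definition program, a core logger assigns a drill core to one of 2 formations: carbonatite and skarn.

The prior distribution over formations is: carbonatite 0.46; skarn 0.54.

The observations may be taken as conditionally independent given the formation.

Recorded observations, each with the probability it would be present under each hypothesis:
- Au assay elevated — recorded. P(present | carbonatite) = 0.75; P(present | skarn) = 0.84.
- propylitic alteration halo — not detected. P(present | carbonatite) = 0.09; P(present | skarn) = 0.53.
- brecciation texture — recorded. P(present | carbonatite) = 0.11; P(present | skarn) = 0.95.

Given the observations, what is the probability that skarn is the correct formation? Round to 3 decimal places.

For each hypothesis, the unnormalized posterior weight is prior × product of the observation likelihoods (using 1 − P(present | H) for each absent observation):
  carbonatite: 0.46 × 0.75 × (1 − 0.09) × 0.11 = 0.034535
  skarn: 0.54 × 0.84 × (1 − 0.53) × 0.95 = 0.20253
Normalizing constant Z = 0.034535 + 0.20253 = 0.23707.
P(skarn | evidence) = 0.20253 / 0.23707 ≈ 0.854.

0.854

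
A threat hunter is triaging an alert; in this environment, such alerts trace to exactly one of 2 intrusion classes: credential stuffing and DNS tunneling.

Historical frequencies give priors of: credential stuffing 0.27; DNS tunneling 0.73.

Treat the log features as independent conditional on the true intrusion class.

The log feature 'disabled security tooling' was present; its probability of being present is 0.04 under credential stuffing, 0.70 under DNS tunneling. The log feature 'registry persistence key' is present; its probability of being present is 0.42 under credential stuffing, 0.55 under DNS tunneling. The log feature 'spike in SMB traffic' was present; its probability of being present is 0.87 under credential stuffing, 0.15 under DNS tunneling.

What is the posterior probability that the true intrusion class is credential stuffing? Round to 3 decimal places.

By Bayes' rule with conditional independence, the unnormalized weight for each hypothesis is prior × ∏ likelihoods:
  credential stuffing: 0.27 × 0.04 × 0.42 × 0.87 = 0.0039463
  DNS tunneling: 0.73 × 0.70 × 0.55 × 0.15 = 0.042158
Normalizing constant Z = 0.0039463 + 0.042158 = 0.046104.
P(credential stuffing | evidence) = 0.0039463 / 0.046104 ≈ 0.086.

0.086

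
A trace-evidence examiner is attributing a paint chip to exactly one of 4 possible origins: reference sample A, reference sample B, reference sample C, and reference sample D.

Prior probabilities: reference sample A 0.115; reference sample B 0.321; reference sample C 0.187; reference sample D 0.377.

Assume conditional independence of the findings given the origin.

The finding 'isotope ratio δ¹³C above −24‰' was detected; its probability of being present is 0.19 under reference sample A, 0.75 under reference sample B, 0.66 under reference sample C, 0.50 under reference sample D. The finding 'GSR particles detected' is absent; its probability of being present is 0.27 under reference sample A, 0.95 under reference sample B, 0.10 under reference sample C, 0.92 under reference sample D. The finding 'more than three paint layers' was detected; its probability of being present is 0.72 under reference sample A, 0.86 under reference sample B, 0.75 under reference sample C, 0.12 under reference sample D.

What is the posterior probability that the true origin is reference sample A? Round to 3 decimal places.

0.107

By Bayes' rule with conditional independence, the unnormalized weight for each hypothesis is prior × ∏ likelihoods (using 1 − P(present | H) for each absent finding):
  reference sample A: 0.115 × 0.19 × (1 − 0.27) × 0.72 = 0.011484
  reference sample B: 0.321 × 0.75 × (1 − 0.95) × 0.86 = 0.010352
  reference sample C: 0.187 × 0.66 × (1 − 0.10) × 0.75 = 0.083309
  reference sample D: 0.377 × 0.50 × (1 − 0.92) × 0.12 = 0.0018096
Normalizing constant Z = 0.011484 + 0.010352 + 0.083309 + 0.0018096 = 0.10695.
P(reference sample A | evidence) = 0.011484 / 0.10695 ≈ 0.107.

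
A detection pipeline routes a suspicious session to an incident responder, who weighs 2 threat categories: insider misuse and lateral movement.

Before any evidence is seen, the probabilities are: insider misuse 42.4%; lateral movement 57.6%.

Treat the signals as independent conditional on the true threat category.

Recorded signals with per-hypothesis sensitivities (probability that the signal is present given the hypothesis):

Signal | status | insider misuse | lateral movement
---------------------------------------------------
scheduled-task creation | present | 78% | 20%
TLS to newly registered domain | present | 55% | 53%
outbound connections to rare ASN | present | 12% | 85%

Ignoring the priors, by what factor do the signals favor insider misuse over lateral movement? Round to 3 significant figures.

0.571

Take the product of per-signal likelihoods under each hypothesis, then divide.
  insider misuse: 0.78 × 0.55 × 0.12 = 0.05148
  lateral movement: 0.20 × 0.53 × 0.85 = 0.0901
Bayes factor = 0.05148 / 0.0901 ≈ 0.571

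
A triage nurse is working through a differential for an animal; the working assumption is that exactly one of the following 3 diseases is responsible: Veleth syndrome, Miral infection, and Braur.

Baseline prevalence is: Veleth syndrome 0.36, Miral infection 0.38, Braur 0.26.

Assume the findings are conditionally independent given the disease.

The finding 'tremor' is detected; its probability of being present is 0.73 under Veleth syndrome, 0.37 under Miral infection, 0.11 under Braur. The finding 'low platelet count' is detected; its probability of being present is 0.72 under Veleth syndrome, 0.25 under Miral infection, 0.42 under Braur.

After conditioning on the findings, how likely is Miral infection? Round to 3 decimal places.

0.149

By Bayes' rule with conditional independence, the unnormalized weight for each hypothesis is prior × ∏ likelihoods:
  Veleth syndrome: 0.36 × 0.73 × 0.72 = 0.18922
  Miral infection: 0.38 × 0.37 × 0.25 = 0.03515
  Braur: 0.26 × 0.11 × 0.42 = 0.012012
Marginal likelihood of the evidence = 0.23638.
P(Miral infection | evidence) = 0.03515 / 0.23638 ≈ 0.149.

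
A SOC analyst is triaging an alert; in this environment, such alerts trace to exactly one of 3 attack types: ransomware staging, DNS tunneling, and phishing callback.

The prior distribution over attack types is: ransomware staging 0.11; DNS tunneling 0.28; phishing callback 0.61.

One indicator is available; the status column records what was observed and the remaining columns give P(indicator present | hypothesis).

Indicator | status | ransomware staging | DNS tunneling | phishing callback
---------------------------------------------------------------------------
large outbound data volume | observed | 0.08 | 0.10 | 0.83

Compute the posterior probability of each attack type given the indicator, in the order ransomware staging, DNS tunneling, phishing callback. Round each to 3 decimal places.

0.016, 0.052, 0.932

Multiply each prior by the likelihood of the indicator:
  ransomware staging: 0.11 × 0.08 = 0.0088
  DNS tunneling: 0.28 × 0.10 = 0.028
  phishing callback: 0.61 × 0.83 = 0.5063
Marginal likelihood of the evidence = 0.5431.
P(ransomware staging | evidence) = 0.0088 / 0.5431 ≈ 0.016
P(DNS tunneling | evidence) = 0.028 / 0.5431 ≈ 0.052
P(phishing callback | evidence) = 0.5063 / 0.5431 ≈ 0.932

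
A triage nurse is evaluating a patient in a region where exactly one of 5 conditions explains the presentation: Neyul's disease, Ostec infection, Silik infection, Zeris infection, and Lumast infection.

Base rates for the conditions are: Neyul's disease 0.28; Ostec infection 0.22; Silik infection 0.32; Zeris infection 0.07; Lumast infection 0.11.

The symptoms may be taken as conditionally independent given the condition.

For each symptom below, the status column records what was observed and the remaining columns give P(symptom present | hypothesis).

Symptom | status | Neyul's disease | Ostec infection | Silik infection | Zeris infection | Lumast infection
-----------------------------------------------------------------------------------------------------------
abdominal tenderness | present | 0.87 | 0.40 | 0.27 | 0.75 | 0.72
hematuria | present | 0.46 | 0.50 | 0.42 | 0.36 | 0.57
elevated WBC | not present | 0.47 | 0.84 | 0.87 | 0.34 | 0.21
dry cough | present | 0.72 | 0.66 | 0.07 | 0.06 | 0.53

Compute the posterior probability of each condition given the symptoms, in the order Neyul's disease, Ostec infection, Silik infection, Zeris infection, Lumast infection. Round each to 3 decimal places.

By Bayes' rule with conditional independence, the unnormalized weight for each hypothesis is prior × ∏ likelihoods (using 1 − P(present | H) for each absent symptom):
  Neyul's disease: 0.28 × 0.87 × 0.46 × (1 − 0.47) × 0.72 = 0.042761
  Ostec infection: 0.22 × 0.40 × 0.50 × (1 − 0.84) × 0.66 = 0.0046464
  Silik infection: 0.32 × 0.27 × 0.42 × (1 − 0.87) × 0.07 = 0.00033022
  Zeris infection: 0.07 × 0.75 × 0.36 × (1 − 0.34) × 0.06 = 0.00074844
  Lumast infection: 0.11 × 0.72 × 0.57 × (1 − 0.21) × 0.53 = 0.018902
Normalizing constant Z = 0.042761 + 0.0046464 + 0.00033022 + 0.00074844 + 0.018902 = 0.067387.
P(Neyul's disease | evidence) = 0.042761 / 0.067387 ≈ 0.635
P(Ostec infection | evidence) = 0.0046464 / 0.067387 ≈ 0.069
P(Silik infection | evidence) = 0.00033022 / 0.067387 ≈ 0.005
P(Zeris infection | evidence) = 0.00074844 / 0.067387 ≈ 0.011
P(Lumast infection | evidence) = 0.018902 / 0.067387 ≈ 0.280

0.635, 0.069, 0.005, 0.011, 0.280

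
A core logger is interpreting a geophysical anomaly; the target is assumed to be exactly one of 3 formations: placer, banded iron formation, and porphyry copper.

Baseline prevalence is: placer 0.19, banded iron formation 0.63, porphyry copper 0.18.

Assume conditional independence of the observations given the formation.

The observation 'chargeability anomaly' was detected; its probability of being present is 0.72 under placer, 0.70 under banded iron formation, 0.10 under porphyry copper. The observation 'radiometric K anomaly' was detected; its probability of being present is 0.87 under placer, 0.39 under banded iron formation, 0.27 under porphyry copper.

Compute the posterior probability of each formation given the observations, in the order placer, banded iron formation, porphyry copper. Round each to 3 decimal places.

0.402, 0.581, 0.016

By Bayes' rule with conditional independence, the unnormalized weight for each hypothesis is prior × ∏ likelihoods:
  placer: 0.19 × 0.72 × 0.87 = 0.11902
  banded iron formation: 0.63 × 0.70 × 0.39 = 0.17199
  porphyry copper: 0.18 × 0.10 × 0.27 = 0.00486
Marginal likelihood of the evidence = 0.29587.
P(placer | evidence) = 0.11902 / 0.29587 ≈ 0.402
P(banded iron formation | evidence) = 0.17199 / 0.29587 ≈ 0.581
P(porphyry copper | evidence) = 0.00486 / 0.29587 ≈ 0.016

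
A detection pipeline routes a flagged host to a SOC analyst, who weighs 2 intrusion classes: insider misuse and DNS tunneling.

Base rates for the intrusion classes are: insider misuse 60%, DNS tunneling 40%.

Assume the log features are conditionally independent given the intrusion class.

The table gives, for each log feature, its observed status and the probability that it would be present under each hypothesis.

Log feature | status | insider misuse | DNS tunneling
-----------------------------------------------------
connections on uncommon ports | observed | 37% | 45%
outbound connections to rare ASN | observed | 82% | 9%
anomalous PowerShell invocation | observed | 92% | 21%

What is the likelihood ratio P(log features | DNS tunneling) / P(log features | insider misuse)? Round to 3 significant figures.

0.0305

The Bayes factor is the ratio of the joint likelihoods of the log feature pattern under the two hypotheses.
  DNS tunneling: 0.45 × 0.09 × 0.21 = 0.008505
  insider misuse: 0.37 × 0.82 × 0.92 = 0.27913
Bayes factor = 0.008505 / 0.27913 ≈ 0.0305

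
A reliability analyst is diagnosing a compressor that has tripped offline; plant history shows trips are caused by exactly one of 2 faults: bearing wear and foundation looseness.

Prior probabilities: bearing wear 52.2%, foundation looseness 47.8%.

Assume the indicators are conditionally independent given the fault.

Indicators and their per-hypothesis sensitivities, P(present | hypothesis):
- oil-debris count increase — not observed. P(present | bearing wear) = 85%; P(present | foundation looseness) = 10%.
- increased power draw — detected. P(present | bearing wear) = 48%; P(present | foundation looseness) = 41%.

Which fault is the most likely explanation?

foundation looseness

For each hypothesis, the unnormalized posterior weight is prior × product of the indicator likelihoods (using 1 − P(present | H) for each absent indicator):
  bearing wear: 0.522 × (1 − 0.85) × 0.48 = 0.037584
  foundation looseness: 0.478 × (1 − 0.10) × 0.41 = 0.17638
Marginal likelihood of the evidence = 0.21397.
P(bearing wear | evidence) ≈ 0.037584 / 0.21397 ≈ 0.176
P(foundation looseness | evidence) ≈ 0.17638 / 0.21397 ≈ 0.824
The largest is 0.824, so foundation looseness is most probable.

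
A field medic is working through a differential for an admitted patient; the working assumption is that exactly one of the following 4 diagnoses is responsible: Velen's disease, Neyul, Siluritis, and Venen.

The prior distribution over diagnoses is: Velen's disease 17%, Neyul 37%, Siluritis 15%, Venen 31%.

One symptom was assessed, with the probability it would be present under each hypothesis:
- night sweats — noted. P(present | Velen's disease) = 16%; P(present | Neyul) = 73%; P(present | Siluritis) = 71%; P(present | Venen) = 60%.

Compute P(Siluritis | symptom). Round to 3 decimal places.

By Bayes' rule, the unnormalized weight for each hypothesis is prior × likelihood:
  Velen's disease: 0.17 × 0.16 = 0.0272
  Neyul: 0.37 × 0.73 = 0.2701
  Siluritis: 0.15 × 0.71 = 0.1065
  Venen: 0.31 × 0.60 = 0.186
The unnormalized weights sum to 0.5898.
P(Siluritis | evidence) = 0.1065 / 0.5898 ≈ 0.181.

0.181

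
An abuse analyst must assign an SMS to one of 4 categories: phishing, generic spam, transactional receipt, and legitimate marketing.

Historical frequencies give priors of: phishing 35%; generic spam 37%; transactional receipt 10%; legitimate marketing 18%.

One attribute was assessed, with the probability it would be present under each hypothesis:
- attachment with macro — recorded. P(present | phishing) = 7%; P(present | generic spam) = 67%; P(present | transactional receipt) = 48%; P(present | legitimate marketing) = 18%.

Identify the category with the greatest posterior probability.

For each hypothesis, the unnormalized posterior weight is prior × likelihood:
  phishing: 0.35 × 0.07 = 0.0245
  generic spam: 0.37 × 0.67 = 0.2479
  transactional receipt: 0.10 × 0.48 = 0.048
  legitimate marketing: 0.18 × 0.18 = 0.0324
Marginal likelihood of the evidence = 0.3528.
P(phishing | evidence) ≈ 0.0245 / 0.3528 ≈ 0.069
P(generic spam | evidence) ≈ 0.2479 / 0.3528 ≈ 0.703
P(transactional receipt | evidence) ≈ 0.048 / 0.3528 ≈ 0.136
P(legitimate marketing | evidence) ≈ 0.0324 / 0.3528 ≈ 0.092
The largest is 0.703, so generic spam is most probable.

generic spam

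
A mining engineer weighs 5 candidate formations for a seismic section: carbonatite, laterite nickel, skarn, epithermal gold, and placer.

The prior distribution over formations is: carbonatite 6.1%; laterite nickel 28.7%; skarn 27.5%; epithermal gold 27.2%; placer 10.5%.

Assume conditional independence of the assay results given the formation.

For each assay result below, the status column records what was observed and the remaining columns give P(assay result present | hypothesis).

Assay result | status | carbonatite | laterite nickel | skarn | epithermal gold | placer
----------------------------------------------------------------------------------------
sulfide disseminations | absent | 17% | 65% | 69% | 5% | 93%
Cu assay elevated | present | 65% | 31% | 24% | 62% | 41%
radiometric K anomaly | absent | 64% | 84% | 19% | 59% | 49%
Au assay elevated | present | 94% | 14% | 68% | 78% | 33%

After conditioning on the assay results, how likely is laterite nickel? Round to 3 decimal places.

0.009

For each hypothesis, the unnormalized posterior weight is prior × product of the assay result likelihoods (using 1 − P(present | H) for each absent assay result):
  carbonatite: 0.061 × (1 − 0.17) × 0.65 × (1 − 0.64) × 0.94 = 0.011137
  laterite nickel: 0.287 × (1 − 0.65) × 0.31 × (1 − 0.84) × 0.14 = 0.00069752
  skarn: 0.275 × (1 − 0.69) × 0.24 × (1 − 0.19) × 0.68 = 0.011269
  epithermal gold: 0.272 × (1 − 0.05) × 0.62 × (1 − 0.59) × 0.78 = 0.051235
  placer: 0.105 × (1 − 0.93) × 0.41 × (1 − 0.49) × 0.33 = 0.00050717
Normalizing constant Z = 0.011137 + 0.00069752 + 0.011269 + 0.051235 + 0.00050717 = 0.074845.
P(laterite nickel | evidence) = 0.00069752 / 0.074845 ≈ 0.009.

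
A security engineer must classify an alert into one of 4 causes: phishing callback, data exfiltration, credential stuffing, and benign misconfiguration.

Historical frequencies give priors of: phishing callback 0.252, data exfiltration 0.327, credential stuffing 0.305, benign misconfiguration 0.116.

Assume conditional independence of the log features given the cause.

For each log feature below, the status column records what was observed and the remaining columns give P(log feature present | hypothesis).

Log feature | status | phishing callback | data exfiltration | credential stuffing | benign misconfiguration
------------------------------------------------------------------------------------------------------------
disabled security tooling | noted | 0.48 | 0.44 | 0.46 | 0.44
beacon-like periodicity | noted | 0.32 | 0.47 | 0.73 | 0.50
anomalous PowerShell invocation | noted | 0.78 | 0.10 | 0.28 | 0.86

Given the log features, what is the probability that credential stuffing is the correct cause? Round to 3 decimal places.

0.327

For each hypothesis, the unnormalized posterior weight is prior × product of the log feature likelihoods:
  phishing callback: 0.252 × 0.48 × 0.32 × 0.78 = 0.030192
  data exfiltration: 0.327 × 0.44 × 0.47 × 0.10 = 0.0067624
  credential stuffing: 0.305 × 0.46 × 0.73 × 0.28 = 0.028677
  benign misconfiguration: 0.116 × 0.44 × 0.50 × 0.86 = 0.021947
Marginal likelihood of the evidence = 0.087578.
P(credential stuffing | evidence) = 0.028677 / 0.087578 ≈ 0.327.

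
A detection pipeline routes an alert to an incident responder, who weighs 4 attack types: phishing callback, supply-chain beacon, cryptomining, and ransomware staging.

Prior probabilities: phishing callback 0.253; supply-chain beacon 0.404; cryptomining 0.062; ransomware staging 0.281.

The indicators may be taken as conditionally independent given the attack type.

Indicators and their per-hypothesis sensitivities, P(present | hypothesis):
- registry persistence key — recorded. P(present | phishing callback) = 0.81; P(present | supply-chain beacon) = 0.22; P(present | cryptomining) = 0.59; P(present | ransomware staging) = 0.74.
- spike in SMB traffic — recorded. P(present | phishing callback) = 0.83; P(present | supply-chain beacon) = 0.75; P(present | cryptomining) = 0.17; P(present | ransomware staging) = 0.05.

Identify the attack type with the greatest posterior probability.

phishing callback

For each hypothesis, the unnormalized posterior weight is prior × product of the indicator likelihoods:
  phishing callback: 0.253 × 0.81 × 0.83 = 0.17009
  supply-chain beacon: 0.404 × 0.22 × 0.75 = 0.06666
  cryptomining: 0.062 × 0.59 × 0.17 = 0.0062186
  ransomware staging: 0.281 × 0.74 × 0.05 = 0.010397
Normalizing constant Z = 0.17009 + 0.06666 + 0.0062186 + 0.010397 = 0.25337.
P(phishing callback | evidence) ≈ 0.17009 / 0.25337 ≈ 0.671
P(supply-chain beacon | evidence) ≈ 0.06666 / 0.25337 ≈ 0.263
P(cryptomining | evidence) ≈ 0.0062186 / 0.25337 ≈ 0.025
P(ransomware staging | evidence) ≈ 0.010397 / 0.25337 ≈ 0.041
The largest is 0.671, so phishing callback is most probable.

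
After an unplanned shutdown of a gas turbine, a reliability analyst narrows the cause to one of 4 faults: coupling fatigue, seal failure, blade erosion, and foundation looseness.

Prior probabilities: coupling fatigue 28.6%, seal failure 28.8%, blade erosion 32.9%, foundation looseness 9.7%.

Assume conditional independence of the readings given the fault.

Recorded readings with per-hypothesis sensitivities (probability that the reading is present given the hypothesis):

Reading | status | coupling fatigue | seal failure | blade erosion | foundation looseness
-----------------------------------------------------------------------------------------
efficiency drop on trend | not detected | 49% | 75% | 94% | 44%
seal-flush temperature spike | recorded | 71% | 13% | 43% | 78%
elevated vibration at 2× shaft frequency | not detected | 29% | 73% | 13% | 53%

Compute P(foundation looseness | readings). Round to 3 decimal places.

0.193

Multiply each prior by the joint likelihood of the reading pattern (using 1 − P(present | H) for each absent reading):
  coupling fatigue: 0.286 × (1 − 0.49) × 0.71 × (1 − 0.29) = 0.073528
  seal failure: 0.288 × (1 − 0.75) × 0.13 × (1 − 0.73) = 0.0025272
  blade erosion: 0.329 × (1 − 0.94) × 0.43 × (1 − 0.13) = 0.0073847
  foundation looseness: 0.097 × (1 − 0.44) × 0.78 × (1 − 0.53) = 0.019914
Marginal likelihood of the evidence = 0.10335.
P(foundation looseness | evidence) = 0.019914 / 0.10335 ≈ 0.193.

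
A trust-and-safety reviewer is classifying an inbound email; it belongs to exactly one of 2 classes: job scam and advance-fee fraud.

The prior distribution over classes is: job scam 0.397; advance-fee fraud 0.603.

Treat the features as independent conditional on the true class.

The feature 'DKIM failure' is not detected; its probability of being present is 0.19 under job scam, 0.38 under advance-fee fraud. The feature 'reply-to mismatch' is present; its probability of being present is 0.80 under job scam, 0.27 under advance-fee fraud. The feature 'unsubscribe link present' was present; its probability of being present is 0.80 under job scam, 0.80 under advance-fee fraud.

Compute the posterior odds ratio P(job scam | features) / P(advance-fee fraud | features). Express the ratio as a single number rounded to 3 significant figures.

Unnormalized posterior weight (prior times the feature likelihoods) for each of the two hypotheses (using 1 − P(present | H) for each absent feature):
  job scam: 0.397 × (1 − 0.19) × 0.80 × 0.80 = 0.2058
  advance-fee fraud: 0.603 × (1 − 0.38) × 0.27 × 0.80 = 0.080754
Posterior odds = 0.2058 / 0.080754 ≈ 2.55.

2.55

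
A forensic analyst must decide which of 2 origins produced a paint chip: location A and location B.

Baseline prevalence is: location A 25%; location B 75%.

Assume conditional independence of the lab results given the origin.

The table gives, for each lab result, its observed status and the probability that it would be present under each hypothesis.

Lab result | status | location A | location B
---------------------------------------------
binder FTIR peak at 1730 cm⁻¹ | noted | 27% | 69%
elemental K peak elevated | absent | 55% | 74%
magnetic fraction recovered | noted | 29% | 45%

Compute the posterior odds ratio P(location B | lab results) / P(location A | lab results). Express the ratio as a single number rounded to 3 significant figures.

Unnormalized posterior weight (prior times the lab result likelihoods) for each of the two hypotheses (using 1 − P(present | H) for each absent lab result):
  location B: 0.75 × 0.69 × (1 − 0.74) × 0.45 = 0.060548
  location A: 0.25 × 0.27 × (1 − 0.55) × 0.29 = 0.0088087
Posterior odds = 0.060548 / 0.0088087 ≈ 6.87.

6.87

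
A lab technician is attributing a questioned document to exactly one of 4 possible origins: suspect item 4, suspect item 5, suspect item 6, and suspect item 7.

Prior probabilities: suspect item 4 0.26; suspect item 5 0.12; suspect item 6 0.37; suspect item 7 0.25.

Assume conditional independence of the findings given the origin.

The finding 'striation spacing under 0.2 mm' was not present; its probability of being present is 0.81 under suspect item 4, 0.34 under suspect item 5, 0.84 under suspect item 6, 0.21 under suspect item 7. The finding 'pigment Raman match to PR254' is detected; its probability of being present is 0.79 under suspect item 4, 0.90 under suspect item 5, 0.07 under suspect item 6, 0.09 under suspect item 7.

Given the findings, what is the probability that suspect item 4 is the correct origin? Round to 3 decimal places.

Multiply each prior by the joint likelihood of the evidence pattern (using 1 − P(present | H) for each absent finding):
  suspect item 4: 0.26 × (1 − 0.81) × 0.79 = 0.039026
  suspect item 5: 0.12 × (1 − 0.34) × 0.90 = 0.07128
  suspect item 6: 0.37 × (1 − 0.84) × 0.07 = 0.004144
  suspect item 7: 0.25 × (1 − 0.21) × 0.09 = 0.017775
Normalizing constant Z = 0.039026 + 0.07128 + 0.004144 + 0.017775 = 0.13222.
P(suspect item 4 | evidence) = 0.039026 / 0.13222 ≈ 0.295.

0.295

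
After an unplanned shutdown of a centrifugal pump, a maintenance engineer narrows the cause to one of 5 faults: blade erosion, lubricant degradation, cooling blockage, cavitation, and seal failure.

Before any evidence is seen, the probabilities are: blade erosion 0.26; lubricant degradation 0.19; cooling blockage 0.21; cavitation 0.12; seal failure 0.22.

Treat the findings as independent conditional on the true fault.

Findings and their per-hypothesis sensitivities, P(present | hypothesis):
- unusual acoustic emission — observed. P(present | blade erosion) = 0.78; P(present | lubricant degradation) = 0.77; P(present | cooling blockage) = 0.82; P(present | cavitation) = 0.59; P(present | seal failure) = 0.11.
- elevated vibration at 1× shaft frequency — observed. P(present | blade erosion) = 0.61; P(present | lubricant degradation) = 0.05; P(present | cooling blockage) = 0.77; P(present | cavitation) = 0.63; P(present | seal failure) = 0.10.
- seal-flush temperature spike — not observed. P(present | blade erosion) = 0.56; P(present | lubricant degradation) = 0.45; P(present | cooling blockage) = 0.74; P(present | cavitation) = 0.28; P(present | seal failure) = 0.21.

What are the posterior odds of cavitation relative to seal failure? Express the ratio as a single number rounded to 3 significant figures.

16.8

The normalizing constant cancels in an odds ratio, so compute prior × likelihood for the two hypotheses only (using 1 − P(present | H) for each absent finding):
  cavitation: 0.12 × 0.59 × 0.63 × (1 − 0.28) = 0.032115
  seal failure: 0.22 × 0.11 × 0.10 × (1 − 0.21) = 0.0019118
Posterior odds = 0.032115 / 0.0019118 ≈ 16.8.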